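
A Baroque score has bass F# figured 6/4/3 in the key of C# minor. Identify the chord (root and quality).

The figures 6/4/3 indicate a seventh chord in second inversion.
In second inversion the root lies a fourth above the bass: a fourth above F# in C# minor is B.
The chord tones are F#, A, B, D#, giving B dominant seventh.

B dominant seventh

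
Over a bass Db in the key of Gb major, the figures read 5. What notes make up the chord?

Db, F, Ab

The written figures 5 are shorthand for 5/3: the 3 is implied.
A third above Db in this key is F.
A fifth above Db in this key is Ab.
Together with the bass Db, this spells Db major in root position.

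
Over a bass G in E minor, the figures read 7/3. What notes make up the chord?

The written figures 7/3 are shorthand for 7/5/3: the 5 is implied.
A third above G in this key is B.
A fifth above G in this key is D.
A seventh above G in this key is F#.
Together with the bass G, this spells G major seventh in root position.

G, B, D, F#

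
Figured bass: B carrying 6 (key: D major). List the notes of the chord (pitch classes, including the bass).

B, D, G

The written figures 6 are shorthand for 6/3: the 3 is implied.
A third above B in this key is D.
A sixth above B in this key is G.
Together with the bass B, this spells G major in first inversion.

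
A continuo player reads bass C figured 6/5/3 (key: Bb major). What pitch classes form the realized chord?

A third above C in this key is Eb.
A fifth above C in this key is G.
A sixth above C in this key is A.
Together with the bass C, this spells A half-diminished seventh in first inversion.

C, Eb, G, A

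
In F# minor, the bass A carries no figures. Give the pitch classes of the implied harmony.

An unfigured bass implies 5/3.
A third above A in this key is C#.
A fifth above A in this key is E.
Together with the bass A, this spells A major in root position.

A, C#, E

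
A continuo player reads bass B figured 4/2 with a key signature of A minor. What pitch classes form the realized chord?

The written figures 4/2 are shorthand for 6/4/2: the 6 is implied.
A second above B in this key is C.
A fourth above B in this key is E.
A sixth above B in this key is G.
Together with the bass B, this spells C major seventh in third inversion.

B, C, E, G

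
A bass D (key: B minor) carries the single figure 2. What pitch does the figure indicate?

Counting 1 letter step above D lands on E; in B minor, that letter is E.

E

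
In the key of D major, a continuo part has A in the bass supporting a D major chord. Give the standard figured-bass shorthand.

6/4

A is the fifth of D major, so the chord is in second inversion.
A triad in second inversion is figured 6/4, conventionally abbreviated 6/4.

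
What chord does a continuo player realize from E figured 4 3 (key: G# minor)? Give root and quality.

A# half-diminished seventh

The figures 4 3 indicate a seventh chord in second inversion.
In second inversion the root lies a fourth above the bass: a fourth above E in G# minor is A#.
The chord tones are E, G#, A#, C#, giving A# half-diminished seventh.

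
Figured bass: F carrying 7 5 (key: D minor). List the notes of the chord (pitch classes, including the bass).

The written figures 7 5 are shorthand for 7/5/3: the 3 is implied.
A third above F in this key is A.
A fifth above F in this key is C.
A seventh above F in this key is E.
Together with the bass F, this spells F major seventh in root position.

F, A, C, E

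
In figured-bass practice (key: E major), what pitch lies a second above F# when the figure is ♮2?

G

Counting 1 letter step above F# lands on G; in E major, that letter is G#.
The ♮2 figure makes it natural, giving G.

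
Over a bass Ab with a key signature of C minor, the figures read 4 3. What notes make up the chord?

Ab, C, D, F

The written figures 4 3 are shorthand for 6/4/3: the 6 is implied.
A third above Ab in this key is C.
A fourth above Ab in this key is D.
A sixth above Ab in this key is F.
Together with the bass Ab, this spells D half-diminished seventh in second inversion.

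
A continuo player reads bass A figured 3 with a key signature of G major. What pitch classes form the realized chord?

A, C, E

The written figures 3 are shorthand for 5/3: the 5 is implied.
A third above A in this key is C.
A fifth above A in this key is E.
Together with the bass A, this spells A minor in root position.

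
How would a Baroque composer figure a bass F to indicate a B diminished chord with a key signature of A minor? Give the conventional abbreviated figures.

6/4

F is the fifth of B diminished, so the chord is in second inversion.
A triad in second inversion is figured 6/4, conventionally abbreviated 6/4.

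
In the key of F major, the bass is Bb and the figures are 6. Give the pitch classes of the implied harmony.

The written figures 6 are shorthand for 6/3: the 3 is implied.
A third above Bb in this key is D.
A sixth above Bb in this key is G.
Together with the bass Bb, this spells G minor in first inversion.

Bb, D, G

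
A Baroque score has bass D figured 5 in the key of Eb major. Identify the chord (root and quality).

The figures 5 indicate a triad in root position.
In root position the bass is the root, so the root is D.
The chord tones are D, F, Ab, giving D diminished.

D diminished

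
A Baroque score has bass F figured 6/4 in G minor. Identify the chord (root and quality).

Bb major

The figures 6/4 indicate a triad in second inversion.
In second inversion the root lies a fourth above the bass: a fourth above F in G minor is Bb.
The chord tones are F, Bb, D, giving Bb major.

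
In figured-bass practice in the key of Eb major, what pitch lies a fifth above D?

Ab

Counting 4 letter steps above D lands on A; in Eb major, that letter is Ab.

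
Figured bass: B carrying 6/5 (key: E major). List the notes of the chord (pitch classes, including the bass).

B, D#, F#, G#

The written figures 6/5 are shorthand for 6/5/3: the 3 is implied.
A third above B in this key is D#.
A fifth above B in this key is F#.
A sixth above B in this key is G#.
Together with the bass B, this spells G# minor seventh in first inversion.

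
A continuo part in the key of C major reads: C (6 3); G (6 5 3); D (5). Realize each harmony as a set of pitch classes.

C, E, A | G, B, D, E | D, F, A

C (6/3): C, E, A.
G (6/5/3): G, B, D, E.
D (5/3): D, F, A.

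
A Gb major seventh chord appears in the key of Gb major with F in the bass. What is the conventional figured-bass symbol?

4/2

F is the seventh of Gb major seventh, so the chord is in third inversion.
A seventh chord in third inversion is figured 6/4/2, conventionally abbreviated 4/2.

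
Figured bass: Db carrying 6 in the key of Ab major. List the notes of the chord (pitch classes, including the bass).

The written figures 6 are shorthand for 6/3: the 3 is implied.
A third above Db in this key is F.
A sixth above Db in this key is Bb.
Together with the bass Db, this spells Bb minor in first inversion.

Db, F, Bb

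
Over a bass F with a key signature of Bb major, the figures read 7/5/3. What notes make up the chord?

F, A, C, Eb

A third above F in this key is A.
A fifth above F in this key is C.
A seventh above F in this key is Eb.
Together with the bass F, this spells F dominant seventh in root position.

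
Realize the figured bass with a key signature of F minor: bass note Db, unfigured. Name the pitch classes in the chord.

An unfigured bass implies 5/3.
A third above Db in this key is F.
A fifth above Db in this key is Ab.
Together with the bass Db, this spells Db major in root position.

Db, F, Ab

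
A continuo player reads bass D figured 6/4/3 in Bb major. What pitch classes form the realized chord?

D, F, G, Bb

A third above D in this key is F.
A fourth above D in this key is G.
A sixth above D in this key is Bb.
Together with the bass D, this spells G minor seventh in second inversion.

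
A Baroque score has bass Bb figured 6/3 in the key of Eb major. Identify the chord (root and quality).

The figures 6/3 indicate a triad in first inversion.
In first inversion the root lies a sixth above the bass: a sixth above Bb in Eb major is G.
The chord tones are Bb, D, G, giving G minor.

G minor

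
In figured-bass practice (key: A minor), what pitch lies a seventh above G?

F

Counting 6 letter steps above G lands on F; in A minor, that letter is F.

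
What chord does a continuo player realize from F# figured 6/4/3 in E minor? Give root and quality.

B minor seventh

The figures 6/4/3 indicate a seventh chord in second inversion.
In second inversion the root lies a fourth above the bass: a fourth above F# in E minor is B.
The chord tones are F#, A, B, D, giving B minor seventh.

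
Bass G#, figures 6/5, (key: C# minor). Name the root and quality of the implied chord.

The figures 6/5 indicate a seventh chord in first inversion.
In first inversion the root lies a sixth above the bass: a sixth above G# in C# minor is E.
The chord tones are G#, B, D#, E, giving E major seventh.

E major seventh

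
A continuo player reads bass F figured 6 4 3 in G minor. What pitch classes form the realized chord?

F, A, Bb, D

A third above F in this key is A.
A fourth above F in this key is Bb.
A sixth above F in this key is D.
Together with the bass F, this spells Bb major seventh in second inversion.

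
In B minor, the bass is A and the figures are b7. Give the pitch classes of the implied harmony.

A, C#, E, Gb

The written figures b7 are shorthand for 7/5/3: the 5/3 are implied.
A third above A in this key is C#.
A fifth above A in this key is E.
A seventh above A in this key is G, lowered to Gb by the flat.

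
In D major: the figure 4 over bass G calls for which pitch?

Counting 3 letter steps above G lands on C; in D major, that letter is C#.

C#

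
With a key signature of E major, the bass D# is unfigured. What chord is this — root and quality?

D# diminished

An unfigured bass indicates a triad in root position.
In root position the bass is the root, so the root is D#.
The chord tones are D#, F#, A, giving D# diminished.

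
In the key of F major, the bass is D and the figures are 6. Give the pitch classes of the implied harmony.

D, F, Bb

The written figures 6 are shorthand for 6/3: the 3 is implied.
A third above D in this key is F.
A sixth above D in this key is Bb.
Together with the bass D, this spells Bb major in first inversion.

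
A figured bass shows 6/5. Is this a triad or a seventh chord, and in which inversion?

6/5 is shorthand for 6/5/3.
Intervals of 6/5/3 above the bass form a seventh chord; the bass is the third, so this is first inversion.

seventh chord, first inversion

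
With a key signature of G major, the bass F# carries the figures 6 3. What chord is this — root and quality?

D major

The figures 6 3 indicate a triad in first inversion.
In first inversion the root lies a sixth above the bass: a sixth above F# in G major is D.
The chord tones are F#, A, D, giving D major.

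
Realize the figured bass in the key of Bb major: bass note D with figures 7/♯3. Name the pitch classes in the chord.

The written figures 7/♯3 are shorthand for 7/5/3: the 5 is implied.
A third above D in this key is F, raised to F# by the sharp.
A fifth above D in this key is A.
A seventh above D in this key is C.
Together with the bass D, this spells D dominant seventh in root position.

D, F#, A, C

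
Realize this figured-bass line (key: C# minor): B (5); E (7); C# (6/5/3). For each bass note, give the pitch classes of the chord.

B, D#, F# | E, G#, B, D# | C#, E, G#, A

B (5/3): B, D#, F#.
E (7/5/3): E, G#, B, D#.
C# (6/5/3): C#, E, G#, A.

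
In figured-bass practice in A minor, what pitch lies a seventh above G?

Counting 6 letter steps above G lands on F; in A minor, that letter is F.

F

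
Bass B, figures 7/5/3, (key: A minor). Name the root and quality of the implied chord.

The figures 7/5/3 indicate a seventh chord in root position.
In root position the bass is the root, so the root is B.
The chord tones are B, D, F, A, giving B half-diminished seventh.

B half-diminished seventh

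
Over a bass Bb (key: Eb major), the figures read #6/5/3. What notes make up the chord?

A third above Bb in this key is D.
A fifth above Bb in this key is F.
A sixth above Bb in this key is G, raised to G# by the sharp.

Bb, D, F, G#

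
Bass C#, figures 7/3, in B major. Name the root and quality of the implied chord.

The figures 7/3 indicate a seventh chord in root position.
In root position the bass is the root, so the root is C#.
The chord tones are C#, E, G#, B, giving C# minor seventh.

C# minor seventh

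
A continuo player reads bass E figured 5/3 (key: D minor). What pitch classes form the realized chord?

E, G, Bb

A third above E in this key is G.
A fifth above E in this key is Bb.
Together with the bass E, this spells E diminished in root position.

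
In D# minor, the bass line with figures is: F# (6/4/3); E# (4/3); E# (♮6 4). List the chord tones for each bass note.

F# (6/4/3): F#, A#, B, D#.
E# (6/4/3): E#, G#, A#, C#.
E# (♮6/4): E#, A#, C.

F#, A#, B, D# | E#, G#, A#, C# | E#, A#, C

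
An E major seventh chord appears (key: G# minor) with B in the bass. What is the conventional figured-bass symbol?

B is the fifth of E major seventh, so the chord is in second inversion.
A seventh chord in second inversion is figured 6/4/3, conventionally abbreviated 4/3.

4/3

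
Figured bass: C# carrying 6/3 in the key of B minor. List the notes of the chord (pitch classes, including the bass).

A third above C# in this key is E.
A sixth above C# in this key is A.
Together with the bass C#, this spells A major in first inversion.

C#, E, A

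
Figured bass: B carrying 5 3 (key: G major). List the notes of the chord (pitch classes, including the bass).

B, D, F#

A third above B in this key is D.
A fifth above B in this key is F#.
Together with the bass B, this spells B minor in root position.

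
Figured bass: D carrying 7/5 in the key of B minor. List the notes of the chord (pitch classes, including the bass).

D, F#, A, C#

The written figures 7/5 are shorthand for 7/5/3: the 3 is implied.
A third above D in this key is F#.
A fifth above D in this key is A.
A seventh above D in this key is C#.
Together with the bass D, this spells D major seventh in root position.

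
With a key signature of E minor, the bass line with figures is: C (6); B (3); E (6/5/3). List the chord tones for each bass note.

C, E, A | B, D, F# | E, G, B, C

C (6/3): C, E, A.
B (5/3): B, D, F#.
E (6/5/3): E, G, B, C.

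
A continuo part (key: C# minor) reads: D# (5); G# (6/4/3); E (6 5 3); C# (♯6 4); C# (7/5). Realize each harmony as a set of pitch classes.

D#, F#, A | G#, B, C#, E | E, G#, B, C# | C#, F#, A# | C#, E, G#, B

D# (5/3): D#, F#, A.
G# (6/4/3): G#, B, C#, E.
E (6/5/3): E, G#, B, C#.
C# (#6/4): C#, F#, A#.
C# (7/5/3): C#, E, G#, B.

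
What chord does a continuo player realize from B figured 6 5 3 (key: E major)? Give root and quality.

G# minor seventh

The figures 6 5 3 indicate a seventh chord in first inversion.
In first inversion the root lies a sixth above the bass: a sixth above B in E major is G#.
The chord tones are B, D#, F#, G#, giving G# minor seventh.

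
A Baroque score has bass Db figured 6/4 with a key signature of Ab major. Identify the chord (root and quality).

G diminished

The figures 6/4 indicate a triad in second inversion.
In second inversion the root lies a fourth above the bass: a fourth above Db in Ab major is G.
The chord tones are Db, G, Bb, giving G diminished.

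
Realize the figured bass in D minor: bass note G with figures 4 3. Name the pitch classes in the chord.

The written figures 4 3 are shorthand for 6/4/3: the 6 is implied.
A third above G in this key is Bb.
A fourth above G in this key is C.
A sixth above G in this key is E.
Together with the bass G, this spells C dominant seventh in second inversion.

G, Bb, C, E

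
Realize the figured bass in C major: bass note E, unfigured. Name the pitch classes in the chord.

An unfigured bass implies 5/3.
A third above E in this key is G.
A fifth above E in this key is B.
Together with the bass E, this spells E minor in root position.

E, G, B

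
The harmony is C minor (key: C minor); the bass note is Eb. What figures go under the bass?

Eb is the third of C minor, so the chord is in first inversion.
A triad in first inversion is figured 6/3, conventionally abbreviated 6.

6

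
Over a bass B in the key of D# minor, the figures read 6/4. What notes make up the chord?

A fourth above B in this key is E#.
A sixth above B in this key is G#.
Together with the bass B, this spells E# diminished in second inversion.

B, E#, G#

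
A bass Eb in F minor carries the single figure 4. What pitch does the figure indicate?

Ab

Counting 3 letter steps above Eb lands on A; in F minor, that letter is Ab.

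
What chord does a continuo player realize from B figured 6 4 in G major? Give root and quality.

E minor

The figures 6 4 indicate a triad in second inversion.
In second inversion the root lies a fourth above the bass: a fourth above B in G major is E.
The chord tones are B, E, G, giving E minor.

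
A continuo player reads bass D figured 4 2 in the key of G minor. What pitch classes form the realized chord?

D, Eb, G, Bb

The written figures 4 2 are shorthand for 6/4/2: the 6 is implied.
A second above D in this key is Eb.
A fourth above D in this key is G.
A sixth above D in this key is Bb.
Together with the bass D, this spells Eb major seventh in third inversion.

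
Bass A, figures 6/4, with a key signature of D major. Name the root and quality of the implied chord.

D major

The figures 6/4 indicate a triad in second inversion.
In second inversion the root lies a fourth above the bass: a fourth above A in D major is D.
The chord tones are A, D, F#, giving D major.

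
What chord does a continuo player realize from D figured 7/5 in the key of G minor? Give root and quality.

The figures 7/5 indicate a seventh chord in root position.
In root position the bass is the root, so the root is D.
The chord tones are D, F, A, C, giving D minor seventh.

D minor seventh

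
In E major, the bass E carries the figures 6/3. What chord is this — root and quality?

The figures 6/3 indicate a triad in first inversion.
In first inversion the root lies a sixth above the bass: a sixth above E in E major is C#.
The chord tones are E, G#, C#, giving C# minor.

C# minor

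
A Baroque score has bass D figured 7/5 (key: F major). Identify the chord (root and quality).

D minor seventh

The figures 7/5 indicate a seventh chord in root position.
In root position the bass is the root, so the root is D.
The chord tones are D, F, A, C, giving D minor seventh.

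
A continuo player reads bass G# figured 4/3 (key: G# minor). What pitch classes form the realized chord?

G#, B, C#, E

The written figures 4/3 are shorthand for 6/4/3: the 6 is implied.
A third above G# in this key is B.
A fourth above G# in this key is C#.
A sixth above G# in this key is E.
Together with the bass G#, this spells C# minor seventh in second inversion.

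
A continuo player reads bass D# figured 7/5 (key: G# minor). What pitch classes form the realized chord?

The written figures 7/5 are shorthand for 7/5/3: the 3 is implied.
A third above D# in this key is F#.
A fifth above D# in this key is A#.
A seventh above D# in this key is C#.
Together with the bass D#, this spells D# minor seventh in root position.

D#, F#, A#, C#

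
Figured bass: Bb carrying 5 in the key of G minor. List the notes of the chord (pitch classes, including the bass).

The written figures 5 are shorthand for 5/3: the 3 is implied.
A third above Bb in this key is D.
A fifth above Bb in this key is F.
Together with the bass Bb, this spells Bb major in root position.

Bb, D, F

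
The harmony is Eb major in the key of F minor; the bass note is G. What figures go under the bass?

G is the third of Eb major, so the chord is in first inversion.
A triad in first inversion is figured 6/3, conventionally abbreviated 6.

6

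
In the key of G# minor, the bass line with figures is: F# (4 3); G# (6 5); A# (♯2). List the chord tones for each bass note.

F# (6/4/3): F#, A#, B, D#.
G# (6/5/3): G#, B, D#, E.
A# (6/4/#2): A#, B#, D#, F#.

F#, A#, B, D# | G#, B, D#, E | A#, B#, D#, F#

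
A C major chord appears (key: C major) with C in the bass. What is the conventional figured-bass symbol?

C is the root of C major, so the chord is in root position.
A triad in root position is figured 5/3, conventionally abbreviated (no figures — root-position triad).

no figures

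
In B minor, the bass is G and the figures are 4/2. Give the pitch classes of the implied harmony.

G, A, C#, E

The written figures 4/2 are shorthand for 6/4/2: the 6 is implied.
A second above G in this key is A.
A fourth above G in this key is C#.
A sixth above G in this key is E.
Together with the bass G, this spells A dominant seventh in third inversion.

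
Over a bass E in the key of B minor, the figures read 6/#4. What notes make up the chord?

E, A#, C#

A fourth above E in this key is A, raised to A# by the sharp.
A sixth above E in this key is C#.
Together with the bass E, this spells A# diminished in second inversion.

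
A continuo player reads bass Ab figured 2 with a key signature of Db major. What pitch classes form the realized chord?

Ab, Bb, Db, F

The written figures 2 are shorthand for 6/4/2: the 6/4 are implied.
A second above Ab in this key is Bb.
A fourth above Ab in this key is Db.
A sixth above Ab in this key is F.
Together with the bass Ab, this spells Bb minor seventh in third inversion.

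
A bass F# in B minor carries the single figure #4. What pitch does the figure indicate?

B#

Counting 3 letter steps above F# lands on B; in B minor, that letter is B.
The #4 figure raises it a semitone, giving B#.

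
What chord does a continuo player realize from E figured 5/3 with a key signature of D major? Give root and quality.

The figures 5/3 indicate a triad in root position.
In root position the bass is the root, so the root is E.
The chord tones are E, G, B, giving E minor.

E minor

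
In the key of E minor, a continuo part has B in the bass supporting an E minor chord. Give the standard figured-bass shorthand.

6/4

B is the fifth of E minor, so the chord is in second inversion.
A triad in second inversion is figured 6/4, conventionally abbreviated 6/4.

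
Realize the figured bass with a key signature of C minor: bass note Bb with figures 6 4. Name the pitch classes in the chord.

Bb, Eb, G

A fourth above Bb in this key is Eb.
A sixth above Bb in this key is G.
Together with the bass Bb, this spells Eb major in second inversion.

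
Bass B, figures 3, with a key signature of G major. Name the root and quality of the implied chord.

The figures 3 indicate a triad in root position.
In root position the bass is the root, so the root is B.
The chord tones are B, D, F#, giving B minor.

B minor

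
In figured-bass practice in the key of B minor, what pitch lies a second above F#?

G

Counting 1 letter step above F# lands on G; in B minor, that letter is G.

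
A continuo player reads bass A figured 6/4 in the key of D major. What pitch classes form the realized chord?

A fourth above A in this key is D.
A sixth above A in this key is F#.
Together with the bass A, this spells D major in second inversion.

A, D, F#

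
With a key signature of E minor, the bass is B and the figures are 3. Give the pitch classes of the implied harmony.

The written figures 3 are shorthand for 5/3: the 5 is implied.
A third above B in this key is D.
A fifth above B in this key is F#.
Together with the bass B, this spells B minor in root position.

B, D, F#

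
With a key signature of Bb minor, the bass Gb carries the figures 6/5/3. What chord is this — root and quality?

The figures 6/5/3 indicate a seventh chord in first inversion.
In first inversion the root lies a sixth above the bass: a sixth above Gb in Bb minor is Eb.
The chord tones are Gb, Bb, Db, Eb, giving Eb minor seventh.

Eb minor seventh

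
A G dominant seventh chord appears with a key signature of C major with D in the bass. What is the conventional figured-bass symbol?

4/3

D is the fifth of G dominant seventh, so the chord is in second inversion.
A seventh chord in second inversion is figured 6/4/3, conventionally abbreviated 4/3.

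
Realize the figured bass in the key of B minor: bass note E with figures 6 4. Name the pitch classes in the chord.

E, A, C#

A fourth above E in this key is A.
A sixth above E in this key is C#.
Together with the bass E, this spells A major in second inversion.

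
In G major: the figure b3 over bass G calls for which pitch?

Counting 2 letter steps above G lands on B; in G major, that letter is B.
The b3 figure lowers it a semitone, giving Bb.

Bb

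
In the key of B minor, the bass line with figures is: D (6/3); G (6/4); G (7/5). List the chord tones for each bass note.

D, F#, B | G, C#, E | G, B, D, F#

D (6/3): D, F#, B.
G (6/4): G, C#, E.
G (7/5/3): G, B, D, F#.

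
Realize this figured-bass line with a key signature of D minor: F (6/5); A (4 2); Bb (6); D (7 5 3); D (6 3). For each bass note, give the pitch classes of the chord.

F (6/5/3): F, A, C, D.
A (6/4/2): A, Bb, D, F.
Bb (6/3): Bb, D, G.
D (7/5/3): D, F, A, C.
D (6/3): D, F, Bb.

F, A, C, D | A, Bb, D, F | Bb, D, G | D, F, A, C | D, F, Bb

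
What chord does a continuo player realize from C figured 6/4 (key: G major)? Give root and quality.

The figures 6/4 indicate a triad in second inversion.
In second inversion the root lies a fourth above the bass: a fourth above C in G major is F#.
The chord tones are C, F#, A, giving F# diminished.

F# diminished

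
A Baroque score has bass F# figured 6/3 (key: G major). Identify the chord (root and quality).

D major

The figures 6/3 indicate a triad in first inversion.
In first inversion the root lies a sixth above the bass: a sixth above F# in G major is D.
The chord tones are F#, A, D, giving D major.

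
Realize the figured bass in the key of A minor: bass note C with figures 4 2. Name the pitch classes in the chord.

C, D, F, A

The written figures 4 2 are shorthand for 6/4/2: the 6 is implied.
A second above C in this key is D.
A fourth above C in this key is F.
A sixth above C in this key is A.
Together with the bass C, this spells D minor seventh in third inversion.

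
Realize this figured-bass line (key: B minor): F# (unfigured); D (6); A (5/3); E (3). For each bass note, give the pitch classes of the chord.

F#, A, C# | D, F#, B | A, C#, E | E, G, B

F# (5/3): F#, A, C#.
D (6/3): D, F#, B.
A (5/3): A, C#, E.
E (5/3): E, G, B.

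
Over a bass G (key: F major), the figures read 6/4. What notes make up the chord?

A fourth above G in this key is C.
A sixth above G in this key is E.
Together with the bass G, this spells C major in second inversion.

G, C, E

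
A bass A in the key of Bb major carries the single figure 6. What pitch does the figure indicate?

Counting 5 letter steps above A lands on F; in Bb major, that letter is F.

F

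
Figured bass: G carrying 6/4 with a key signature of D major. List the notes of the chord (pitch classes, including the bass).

A fourth above G in this key is C#.
A sixth above G in this key is E.
Together with the bass G, this spells C# diminished in second inversion.

G, C#, E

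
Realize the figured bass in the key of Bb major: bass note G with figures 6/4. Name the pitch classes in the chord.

A fourth above G in this key is C.
A sixth above G in this key is Eb.
Together with the bass G, this spells C minor in second inversion.

G, C, Eb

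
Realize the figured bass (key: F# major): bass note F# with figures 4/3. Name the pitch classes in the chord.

F#, A#, B, D#

The written figures 4/3 are shorthand for 6/4/3: the 6 is implied.
A third above F# in this key is A#.
A fourth above F# in this key is B.
A sixth above F# in this key is D#.
Together with the bass F#, this spells B major seventh in second inversion.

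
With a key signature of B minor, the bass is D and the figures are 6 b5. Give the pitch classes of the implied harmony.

D, F#, Ab, B

The written figures 6 b5 are shorthand for 6/5/3: the 3 is implied.
A third above D in this key is F#.
A fifth above D in this key is A, lowered to Ab by the flat.
A sixth above D in this key is B.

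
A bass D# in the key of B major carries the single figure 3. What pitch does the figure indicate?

Counting 2 letter steps above D# lands on F; in B major, that letter is F#.

F#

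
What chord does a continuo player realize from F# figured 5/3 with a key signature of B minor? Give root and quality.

The figures 5/3 indicate a triad in root position.
In root position the bass is the root, so the root is F#.
The chord tones are F#, A, C#, giving F# minor.

F# minor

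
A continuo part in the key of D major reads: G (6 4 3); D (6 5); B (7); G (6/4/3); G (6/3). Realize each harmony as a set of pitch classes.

G, B, C#, E | D, F#, A, B | B, D, F#, A | G, B, C#, E | G, B, E

G (6/4/3): G, B, C#, E.
D (6/5/3): D, F#, A, B.
B (7/5/3): B, D, F#, A.
G (6/4/3): G, B, C#, E.
G (6/3): G, B, E.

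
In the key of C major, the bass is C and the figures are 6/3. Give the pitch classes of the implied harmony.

C, E, A

A third above C in this key is E.
A sixth above C in this key is A.
Together with the bass C, this spells A minor in first inversion.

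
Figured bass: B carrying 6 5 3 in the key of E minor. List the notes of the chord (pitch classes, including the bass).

B, D, F#, G

A third above B in this key is D.
A fifth above B in this key is F#.
A sixth above B in this key is G.
Together with the bass B, this spells G major seventh in first inversion.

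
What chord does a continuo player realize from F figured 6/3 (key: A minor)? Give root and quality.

D minor

The figures 6/3 indicate a triad in first inversion.
In first inversion the root lies a sixth above the bass: a sixth above F in A minor is D.
The chord tones are F, A, D, giving D minor.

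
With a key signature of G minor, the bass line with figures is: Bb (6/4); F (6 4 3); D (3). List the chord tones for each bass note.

Bb, Eb, G | F, A, Bb, D | D, F, A

Bb (6/4): Bb, Eb, G.
F (6/4/3): F, A, Bb, D.
D (5/3): D, F, A.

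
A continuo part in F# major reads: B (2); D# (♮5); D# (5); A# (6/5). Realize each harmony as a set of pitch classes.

B (6/4/2): B, C#, E#, G#.
D# (♮5/3): D#, F#, A.
D# (5/3): D#, F#, A#.
A# (6/5/3): A#, C#, E#, F#.

B, C#, E#, G# | D#, F#, A | D#, F#, A# | A#, C#, E#, F#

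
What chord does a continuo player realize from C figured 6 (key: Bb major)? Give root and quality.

A diminished

The figures 6 indicate a triad in first inversion.
In first inversion the root lies a sixth above the bass: a sixth above C in Bb major is A.
The chord tones are C, Eb, A, giving A diminished.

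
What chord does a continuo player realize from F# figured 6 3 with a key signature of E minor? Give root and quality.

D major

The figures 6 3 indicate a triad in first inversion.
In first inversion the root lies a sixth above the bass: a sixth above F# in E minor is D.
The chord tones are F#, A, D, giving D major.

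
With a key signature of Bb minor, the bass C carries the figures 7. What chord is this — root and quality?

The figures 7 indicate a seventh chord in root position.
In root position the bass is the root, so the root is C.
The chord tones are C, Eb, Gb, Bb, giving C half-diminished seventh.

C half-diminished seventh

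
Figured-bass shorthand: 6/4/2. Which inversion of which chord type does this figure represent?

Intervals of 6/4/2 above the bass form a seventh chord; the bass is the seventh, so this is third inversion.

seventh chord, third inversion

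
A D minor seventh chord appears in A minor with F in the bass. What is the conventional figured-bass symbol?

6/5

F is the third of D minor seventh, so the chord is in first inversion.
A seventh chord in first inversion is figured 6/5/3, conventionally abbreviated 6/5.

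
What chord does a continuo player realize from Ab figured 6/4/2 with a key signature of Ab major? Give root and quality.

Bb minor seventh

The figures 6/4/2 indicate a seventh chord in third inversion.
In third inversion the root lies a second above the bass: a second above Ab in Ab major is Bb.
The chord tones are Ab, Bb, Db, F, giving Bb minor seventh.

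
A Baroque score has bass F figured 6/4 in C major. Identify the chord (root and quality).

The figures 6/4 indicate a triad in second inversion.
In second inversion the root lies a fourth above the bass: a fourth above F in C major is B.
The chord tones are F, B, D, giving B diminished.

B diminished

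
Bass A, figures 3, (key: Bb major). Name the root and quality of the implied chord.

A diminished

The figures 3 indicate a triad in root position.
In root position the bass is the root, so the root is A.
The chord tones are A, C, Eb, giving A diminished.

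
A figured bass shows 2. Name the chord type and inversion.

seventh chord, third inversion

2 is shorthand for 6/4/2.
Intervals of 6/4/2 above the bass form a seventh chord; the bass is the seventh, so this is third inversion.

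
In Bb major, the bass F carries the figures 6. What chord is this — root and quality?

D minor

The figures 6 indicate a triad in first inversion.
In first inversion the root lies a sixth above the bass: a sixth above F in Bb major is D.
The chord tones are F, A, D, giving D minor.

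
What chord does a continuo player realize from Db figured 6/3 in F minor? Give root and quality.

The figures 6/3 indicate a triad in first inversion.
In first inversion the root lies a sixth above the bass: a sixth above Db in F minor is Bb.
The chord tones are Db, F, Bb, giving Bb minor.

Bb minor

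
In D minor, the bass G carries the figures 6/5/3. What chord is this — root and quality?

The figures 6/5/3 indicate a seventh chord in first inversion.
In first inversion the root lies a sixth above the bass: a sixth above G in D minor is E.
The chord tones are G, Bb, D, E, giving E half-diminished seventh.

E half-diminished seventh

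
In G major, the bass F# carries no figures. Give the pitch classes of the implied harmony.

F#, A, C

An unfigured bass implies 5/3.
A third above F# in this key is A.
A fifth above F# in this key is C.
Together with the bass F#, this spells F# diminished in root position.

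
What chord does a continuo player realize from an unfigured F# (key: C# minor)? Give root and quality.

An unfigured bass indicates a triad in root position.
In root position the bass is the root, so the root is F#.
The chord tones are F#, A, C#, giving F# minor.

F# minor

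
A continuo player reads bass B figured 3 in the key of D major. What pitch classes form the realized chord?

The written figures 3 are shorthand for 5/3: the 5 is implied.
A third above B in this key is D.
A fifth above B in this key is F#.
Together with the bass B, this spells B minor in root position.

B, D, F#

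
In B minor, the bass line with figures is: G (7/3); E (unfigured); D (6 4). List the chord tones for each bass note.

G (7/5/3): G, B, D, F#.
E (5/3): E, G, B.
D (6/4): D, G, B.

G, B, D, F# | E, G, B | D, G, B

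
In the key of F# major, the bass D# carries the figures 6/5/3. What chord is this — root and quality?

The figures 6/5/3 indicate a seventh chord in first inversion.
In first inversion the root lies a sixth above the bass: a sixth above D# in F# major is B.
The chord tones are D#, F#, A#, B, giving B major seventh.

B major seventh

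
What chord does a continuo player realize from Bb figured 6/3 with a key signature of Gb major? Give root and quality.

The figures 6/3 indicate a triad in first inversion.
In first inversion the root lies a sixth above the bass: a sixth above Bb in Gb major is Gb.
The chord tones are Bb, Db, Gb, giving Gb major.

Gb major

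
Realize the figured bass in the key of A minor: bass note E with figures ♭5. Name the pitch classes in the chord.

The written figures ♭5 are shorthand for 5/3: the 3 is implied.
A third above E in this key is G.
A fifth above E in this key is B, lowered to Bb by the flat.
Together with the bass E, this spells E diminished in root position.

E, G, Bb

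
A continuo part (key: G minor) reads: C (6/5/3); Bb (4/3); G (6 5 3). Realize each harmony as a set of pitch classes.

C, Eb, G, A | Bb, D, Eb, G | G, Bb, D, Eb

C (6/5/3): C, Eb, G, A.
Bb (6/4/3): Bb, D, Eb, G.
G (6/5/3): G, Bb, D, Eb.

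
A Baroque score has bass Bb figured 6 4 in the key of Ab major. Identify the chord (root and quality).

Eb major

The figures 6 4 indicate a triad in second inversion.
In second inversion the root lies a fourth above the bass: a fourth above Bb in Ab major is Eb.
The chord tones are Bb, Eb, G, giving Eb major.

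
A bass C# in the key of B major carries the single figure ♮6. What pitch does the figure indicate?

Counting 5 letter steps above C# lands on A; in B major, that letter is A#.
The ♮6 figure makes it natural, giving A.

A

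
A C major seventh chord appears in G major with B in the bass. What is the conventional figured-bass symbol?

B is the seventh of C major seventh, so the chord is in third inversion.
A seventh chord in third inversion is figured 6/4/2, conventionally abbreviated 4/2.

4/2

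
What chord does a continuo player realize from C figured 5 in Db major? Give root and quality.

The figures 5 indicate a triad in root position.
In root position the bass is the root, so the root is C.
The chord tones are C, Eb, Gb, giving C diminished.

C diminished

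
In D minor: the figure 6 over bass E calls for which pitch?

Counting 5 letter steps above E lands on C; in D minor, that letter is C.

C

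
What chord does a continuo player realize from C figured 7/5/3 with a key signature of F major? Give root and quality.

The figures 7/5/3 indicate a seventh chord in root position.
In root position the bass is the root, so the root is C.
The chord tones are C, E, G, Bb, giving C dominant seventh.

C dominant seventh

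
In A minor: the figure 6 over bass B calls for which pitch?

Counting 5 letter steps above B lands on G; in A minor, that letter is G.

G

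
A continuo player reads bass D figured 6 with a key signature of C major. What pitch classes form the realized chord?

D, F, B

The written figures 6 are shorthand for 6/3: the 3 is implied.
A third above D in this key is F.
A sixth above D in this key is B.
Together with the bass D, this spells B diminished in first inversion.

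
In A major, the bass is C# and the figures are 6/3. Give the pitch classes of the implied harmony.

A third above C# in this key is E.
A sixth above C# in this key is A.
Together with the bass C#, this spells A major in first inversion.

C#, E, A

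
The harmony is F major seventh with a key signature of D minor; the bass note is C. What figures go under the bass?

C is the fifth of F major seventh, so the chord is in second inversion.
A seventh chord in second inversion is figured 6/4/3, conventionally abbreviated 4/3.

4/3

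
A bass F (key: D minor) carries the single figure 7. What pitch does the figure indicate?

Counting 6 letter steps above F lands on E; in D minor, that letter is E.

E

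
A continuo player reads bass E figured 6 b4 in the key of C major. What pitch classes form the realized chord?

A fourth above E in this key is A, lowered to Ab by the flat.
A sixth above E in this key is C.
Together with the bass E, this spells Ab augmented in second inversion.

E, Ab, C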